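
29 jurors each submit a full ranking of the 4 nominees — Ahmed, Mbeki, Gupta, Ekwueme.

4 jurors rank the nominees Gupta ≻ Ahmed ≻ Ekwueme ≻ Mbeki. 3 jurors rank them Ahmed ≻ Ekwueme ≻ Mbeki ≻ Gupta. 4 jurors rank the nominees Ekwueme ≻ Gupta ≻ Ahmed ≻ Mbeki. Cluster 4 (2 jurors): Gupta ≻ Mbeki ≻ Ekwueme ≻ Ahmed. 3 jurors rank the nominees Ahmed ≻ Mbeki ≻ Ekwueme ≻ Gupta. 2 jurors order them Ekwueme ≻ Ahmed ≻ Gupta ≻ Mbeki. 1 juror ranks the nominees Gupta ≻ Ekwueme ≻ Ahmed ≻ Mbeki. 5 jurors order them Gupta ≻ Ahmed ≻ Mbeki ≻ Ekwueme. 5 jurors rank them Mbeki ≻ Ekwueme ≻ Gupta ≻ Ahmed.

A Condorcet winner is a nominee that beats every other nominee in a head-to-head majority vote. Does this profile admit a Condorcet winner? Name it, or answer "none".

Head-to-head results (29 jurors):
Ahmed–Mbeki: Ahmed 22–7.
Ahmed vs Gupta: 8 to 21, Gupta.
Ahmed vs Ekwueme: 15 to 14, Ahmed.
Mbeki vs Gupta: 3+3+5 = 11 for Mbeki, 18 for Gupta — Gupta by 18–11.
Mbeki vs Ekwueme: 2+3+5+5 = 15 for Mbeki, 14 for Ekwueme — Mbeki by 15–14.
Gupta vs Ekwueme: Ekwueme wins 17–12.
Each nominee drops at least one matchup (Ahmed loses to Gupta; Mbeki loses to Ahmed; Gupta loses to Ekwueme; Ekwueme loses to Ahmed); the cycle Ahmed beats Ekwueme beats Gupta beats Ahmed rules out a Condorcet winner.

none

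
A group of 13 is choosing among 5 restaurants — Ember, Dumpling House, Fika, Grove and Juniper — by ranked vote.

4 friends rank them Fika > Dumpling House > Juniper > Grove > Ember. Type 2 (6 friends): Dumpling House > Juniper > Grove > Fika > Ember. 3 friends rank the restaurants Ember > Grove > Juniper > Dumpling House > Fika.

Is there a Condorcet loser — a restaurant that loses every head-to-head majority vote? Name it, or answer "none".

Head-to-head results (13 friends):
Ember vs Dumpling House: 3 to 10, Dumpling House.
Ember vs Fika: Ember preferred on 3 ballots; Fika wins 10–3.
Ember vs Grove: 3 for Ember, 10 for Grove — Grove by 10–3.
Ember–Juniper: Juniper 10–3.
Dumpling House vs Fika: Dumpling House is ranked higher on 6+3 = 9 ballots, Fika on 4. Dumpling House wins 9–4.
Dumpling House vs Grove: 4+6 = 10 for Dumpling House, 3 for Grove — Dumpling House by 10–3.
Dumpling House–Juniper: Dumpling House 10–3.
Fika vs Grove: 4 to 9, Grove.
Fika vs Juniper: Fika preferred on 4 ballots; Juniper wins 9–4.
Grove vs Juniper: Juniper, 10–3.
Ember loses to every other restaurant — it is the Condorcet loser.

Ember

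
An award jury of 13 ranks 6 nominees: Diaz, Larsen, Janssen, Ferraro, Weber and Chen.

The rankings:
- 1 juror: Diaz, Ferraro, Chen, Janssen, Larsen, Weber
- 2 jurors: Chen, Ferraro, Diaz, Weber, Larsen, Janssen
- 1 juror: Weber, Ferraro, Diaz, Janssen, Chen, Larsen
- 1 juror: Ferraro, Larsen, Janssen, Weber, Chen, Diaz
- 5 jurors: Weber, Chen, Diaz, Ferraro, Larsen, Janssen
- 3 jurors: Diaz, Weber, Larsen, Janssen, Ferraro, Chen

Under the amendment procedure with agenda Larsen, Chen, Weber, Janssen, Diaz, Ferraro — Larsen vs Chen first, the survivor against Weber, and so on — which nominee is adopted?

Weber

Round 1: Larsen vs Chen — 4–9, Chen advances.
Round 2: Chen vs Weber — 3–10, Weber advances.
Round 3: Weber vs Janssen — 11–2, Weber advances.
Round 4: Weber vs Diaz — 7–6, Weber advances.
Round 5: Weber vs Ferraro — 9–4, Weber advances.
The agenda winner is Weber.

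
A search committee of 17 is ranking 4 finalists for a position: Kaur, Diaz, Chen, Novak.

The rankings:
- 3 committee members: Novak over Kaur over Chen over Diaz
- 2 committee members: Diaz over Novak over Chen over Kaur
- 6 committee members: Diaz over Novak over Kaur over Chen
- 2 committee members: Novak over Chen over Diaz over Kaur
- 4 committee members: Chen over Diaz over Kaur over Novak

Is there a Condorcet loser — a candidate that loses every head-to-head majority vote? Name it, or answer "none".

none

Head-to-head results (17 committee members):
Kaur vs Diaz: Kaur preferred on 3 ballots; Diaz wins 14–3.
Kaur vs Chen: Kaur is ranked higher on 3+6 = 9 ballots, Chen on 8. Kaur wins 9–8.
Kaur vs Novak: Novak, 13–4.
Diaz–Chen: Chen 9–8.
Diaz vs Novak: 2+6+4 = 12 for Diaz, 5 for Novak — Diaz by 12–5.
Chen vs Novak: Novak, 13–4.
No candidate is winless: Kaur beats Chen; Diaz beats Kaur; Chen beats Diaz; Novak beats Kaur. There is no Condorcet loser.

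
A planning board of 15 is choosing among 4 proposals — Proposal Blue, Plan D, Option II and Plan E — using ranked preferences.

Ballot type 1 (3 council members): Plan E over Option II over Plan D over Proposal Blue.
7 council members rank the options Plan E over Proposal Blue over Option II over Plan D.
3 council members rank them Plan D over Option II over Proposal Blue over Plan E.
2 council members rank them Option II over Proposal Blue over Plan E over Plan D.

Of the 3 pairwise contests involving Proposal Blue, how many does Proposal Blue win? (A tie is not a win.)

Proposal Blue against each rival (15 council members):
Proposal Blue vs Plan D: Proposal Blue is ranked higher on 7+2 = 9 ballots, Plan D on 6. Proposal Blue wins 9–6.
Proposal Blue vs Option II: 7 to 8, Option II.
Proposal Blue–Plan E: Plan E 10–5.
Proposal Blue beats Plan D; loses to Option II, Plan E — 1 pairwise win.

1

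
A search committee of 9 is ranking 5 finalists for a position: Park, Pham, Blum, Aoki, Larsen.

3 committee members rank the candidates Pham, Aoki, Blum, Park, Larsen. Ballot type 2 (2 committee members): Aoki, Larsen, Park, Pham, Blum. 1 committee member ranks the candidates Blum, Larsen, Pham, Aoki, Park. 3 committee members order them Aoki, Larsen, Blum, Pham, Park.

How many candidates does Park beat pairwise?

0

Park against each rival (9 committee members):
Park vs Pham: 2 to 7, Pham.
Park vs Blum: Park is ranked higher on 2 ballots, Blum on 7. Blum wins 7–2.
Park vs Aoki: Aoki wins 9–0.
Park vs Larsen: 3 to 6, Larsen.
Park beats no one; loses to Pham, Blum, Aoki, Larsen — 0 pairwise wins.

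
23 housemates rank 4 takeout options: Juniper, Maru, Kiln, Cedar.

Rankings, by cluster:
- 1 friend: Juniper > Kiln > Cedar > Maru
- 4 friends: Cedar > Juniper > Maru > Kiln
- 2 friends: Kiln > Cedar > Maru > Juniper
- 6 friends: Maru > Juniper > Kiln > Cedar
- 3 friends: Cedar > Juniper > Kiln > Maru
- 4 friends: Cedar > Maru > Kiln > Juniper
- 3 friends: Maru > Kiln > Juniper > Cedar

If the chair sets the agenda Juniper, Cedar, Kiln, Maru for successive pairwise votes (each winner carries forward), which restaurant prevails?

Maru

Round 1: Juniper vs Cedar — 10–13, Cedar advances.
Round 2: Cedar vs Kiln — 11–12, Kiln advances.
Round 3: Kiln vs Maru — 6–17, Maru advances.
The agenda winner is Maru.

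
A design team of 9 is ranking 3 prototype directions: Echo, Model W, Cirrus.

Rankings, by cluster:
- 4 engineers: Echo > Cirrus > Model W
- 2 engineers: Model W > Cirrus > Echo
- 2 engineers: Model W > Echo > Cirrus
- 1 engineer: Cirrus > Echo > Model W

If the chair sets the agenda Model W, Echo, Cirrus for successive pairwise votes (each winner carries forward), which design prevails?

Round 1: Model W vs Echo — 4–5, Echo advances.
Round 2: Echo vs Cirrus — 6–3, Echo advances.
The agenda winner is Echo.

Echo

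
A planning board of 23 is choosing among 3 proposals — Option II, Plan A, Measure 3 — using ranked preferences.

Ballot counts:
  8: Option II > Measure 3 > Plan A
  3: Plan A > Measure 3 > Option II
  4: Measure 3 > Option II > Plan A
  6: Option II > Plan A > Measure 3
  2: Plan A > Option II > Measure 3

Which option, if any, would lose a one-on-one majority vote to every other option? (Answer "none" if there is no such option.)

Pairwise majorities:
Option II vs Plan A: Option II wins 18–5.
Option II–Measure 3: Option II 16–7.
Plan A vs Measure 3: 3+6+2 = 11 for Plan A, 12 for Measure 3 — Measure 3 by 12–11.
Plan A loses to every other option — it is the Condorcet loser.

Plan A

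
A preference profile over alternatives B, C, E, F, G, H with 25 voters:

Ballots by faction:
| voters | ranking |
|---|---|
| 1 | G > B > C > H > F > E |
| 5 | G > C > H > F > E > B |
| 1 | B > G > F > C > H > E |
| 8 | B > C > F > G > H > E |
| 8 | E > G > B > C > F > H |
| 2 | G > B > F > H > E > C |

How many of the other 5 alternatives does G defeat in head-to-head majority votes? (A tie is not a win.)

G against each rival (25 voters):
G vs B: G wins 16–9.
G vs C: 1+5+1+8+2 = 17 for G, 8 for C — G by 17–8.
G vs E: G wins 17–8.
G vs F: G preferred on 1+5+1+8+2 = 17 ballots; G wins 17–8.
G vs H: G preferred on 1+5+1+8+8+2 = 25 ballots; G wins 25–0.
G beats B, C, E, F, H — 5 pairwise wins.

5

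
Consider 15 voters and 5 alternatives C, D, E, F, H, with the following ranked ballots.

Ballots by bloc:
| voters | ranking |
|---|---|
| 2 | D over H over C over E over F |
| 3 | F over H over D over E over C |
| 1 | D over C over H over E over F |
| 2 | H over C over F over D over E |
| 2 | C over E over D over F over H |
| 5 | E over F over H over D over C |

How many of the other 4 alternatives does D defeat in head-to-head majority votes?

2

D against each rival (15 voters):
D vs C: D is ranked higher on 2+3+1+5 = 11 ballots, C on 4. D wins 11–4.
D vs E: D is ranked higher on 2+3+1+2 = 8 ballots, E on 7. D wins 8–7.
D vs F: 2+1+2 = 5 for D, 10 for F — F by 10–5.
D vs H: H wins 10–5.
D beats C, E; loses to F, H — 2 pairwise wins.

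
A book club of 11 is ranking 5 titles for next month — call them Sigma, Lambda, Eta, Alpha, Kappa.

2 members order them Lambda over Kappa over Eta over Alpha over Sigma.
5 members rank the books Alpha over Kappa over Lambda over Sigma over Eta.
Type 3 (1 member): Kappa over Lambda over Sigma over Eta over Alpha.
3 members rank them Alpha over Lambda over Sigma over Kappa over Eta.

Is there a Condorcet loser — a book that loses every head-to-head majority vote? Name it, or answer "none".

Eta

Pairwise majorities:
Sigma vs Lambda: Lambda, 11–0.
Sigma vs Eta: Sigma, 9–2.
Sigma vs Alpha: 1 for Sigma, 10 for Alpha — Alpha by 10–1.
Sigma–Kappa: Kappa 8–3.
Lambda vs Eta: Lambda, 11–0.
Lambda vs Alpha: Lambda preferred on 2+1 = 3 ballots; Alpha wins 8–3.
Lambda vs Kappa: Lambda is ranked higher on 2+3 = 5 ballots, Kappa on 6. Kappa wins 6–5.
Eta vs Alpha: Alpha, 8–3.
Eta vs Kappa: Kappa wins 11–0.
Alpha vs Kappa: Alpha, 8–3.
Eta is beaten in every head-to-head and is the Condorcet loser.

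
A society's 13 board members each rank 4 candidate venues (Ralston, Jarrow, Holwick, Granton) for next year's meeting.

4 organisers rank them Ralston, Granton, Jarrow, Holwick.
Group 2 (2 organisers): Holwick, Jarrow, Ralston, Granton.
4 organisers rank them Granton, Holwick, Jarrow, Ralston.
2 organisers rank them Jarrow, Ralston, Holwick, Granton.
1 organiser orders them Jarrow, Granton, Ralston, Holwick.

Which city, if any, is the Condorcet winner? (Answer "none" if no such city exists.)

none

Head-to-head results (13 organisers):
Ralston–Jarrow: Jarrow 9–4.
Ralston vs Holwick: Ralston wins 7–6.
Ralston vs Granton: Ralston, 8–5.
Jarrow vs Holwick: Jarrow wins 7–6.
Jarrow–Granton: Granton 8–5.
Holwick vs Granton: Granton, 9–4.
Every city loses at least once (Ralston loses to Jarrow; Jarrow loses to Granton; Holwick loses to Ralston; Granton loses to Ralston). The majority relation contains the cycle Ralston → Granton → Jarrow → Ralston, so there is no Condorcet winner.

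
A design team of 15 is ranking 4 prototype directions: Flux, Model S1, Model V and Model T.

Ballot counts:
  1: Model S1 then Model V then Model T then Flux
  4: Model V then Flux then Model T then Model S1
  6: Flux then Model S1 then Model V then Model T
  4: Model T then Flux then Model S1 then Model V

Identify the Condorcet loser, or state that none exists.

none

Pairwise majorities:
Flux vs Model S1: Flux, 14–1.
Flux vs Model V: Flux is ranked higher on 6+4 = 10 ballots, Model V on 5. Flux wins 10–5.
Flux vs Model T: 10 to 5, Flux.
Model S1 vs Model V: 1+6+4 = 11 for Model S1, 4 for Model V — Model S1 by 11–4.
Model S1 vs Model T: Model S1 preferred on 1+6 = 7 ballots; Model T wins 8–7.
Model V vs Model T: Model V wins 11–4.
Each design has at least one pairwise win (Flux beats Model S1; Model S1 beats Model V; Model V beats Model T; Model T beats Model S1) — no Condorcet loser.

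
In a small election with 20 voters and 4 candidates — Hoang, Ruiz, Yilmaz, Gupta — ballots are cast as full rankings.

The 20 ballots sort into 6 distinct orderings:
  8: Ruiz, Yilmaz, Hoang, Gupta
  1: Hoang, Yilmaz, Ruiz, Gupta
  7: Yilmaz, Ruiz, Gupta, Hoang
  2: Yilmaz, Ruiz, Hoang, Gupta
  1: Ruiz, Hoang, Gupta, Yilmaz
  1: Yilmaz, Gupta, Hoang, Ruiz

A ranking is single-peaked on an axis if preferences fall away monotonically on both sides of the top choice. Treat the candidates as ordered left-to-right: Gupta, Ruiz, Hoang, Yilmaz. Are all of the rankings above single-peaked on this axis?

Axis positions: Gupta=1, Ruiz=2, Hoang=3, Yilmaz=4.
Cluster 1: ranking walks positions 2-4-3-1; Yilmaz is ranked above Hoang even though Hoang lies between Yilmaz and the peak Ruiz on the axis — preferences dip and rise again. Not single-peaked.
Cluster 2 (peak Hoang at position 3): ranking walks positions 3-4-2-1, expanding outward from the peak — single-peaked.
Cluster 3: ranking walks positions 4-2-1-3; Ruiz is ranked above Hoang even though Hoang lies between Ruiz and the peak Yilmaz on the axis — preferences dip and rise again. Not single-peaked.
Cluster 4: ranking walks positions 4-2-3-1; Ruiz is ranked above Hoang even though Hoang lies between Ruiz and the peak Yilmaz on the axis — preferences dip and rise again. Not single-peaked.
Cluster 5 (peak Ruiz at position 2): ranking walks positions 2-3-1-4, expanding outward from the peak — single-peaked.
Cluster 6: ranking walks positions 4-1-3-2; Gupta is ranked above Hoang even though Hoang lies between Gupta and the peak Yilmaz on the axis — preferences dip and rise again. Not single-peaked.
Cluster 1 violates single-peakedness, so the profile is not single-peaked on this axis.

no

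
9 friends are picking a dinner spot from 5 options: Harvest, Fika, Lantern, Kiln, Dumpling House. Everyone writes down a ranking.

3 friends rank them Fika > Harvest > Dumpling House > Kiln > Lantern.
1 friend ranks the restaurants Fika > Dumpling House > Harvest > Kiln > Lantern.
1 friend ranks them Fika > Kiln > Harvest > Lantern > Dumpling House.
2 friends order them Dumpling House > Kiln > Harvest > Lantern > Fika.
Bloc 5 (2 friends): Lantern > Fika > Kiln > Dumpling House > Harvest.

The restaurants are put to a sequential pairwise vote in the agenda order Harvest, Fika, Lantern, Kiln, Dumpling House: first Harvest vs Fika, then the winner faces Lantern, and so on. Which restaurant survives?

Round 1: Harvest vs Fika — 2–7, Fika advances.
Round 2: Fika vs Lantern — 5–4, Fika advances.
Round 3: Fika vs Kiln — 7–2, Fika advances.
Round 4: Fika vs Dumpling House — 7–2, Fika advances.
The agenda winner is Fika.

Fika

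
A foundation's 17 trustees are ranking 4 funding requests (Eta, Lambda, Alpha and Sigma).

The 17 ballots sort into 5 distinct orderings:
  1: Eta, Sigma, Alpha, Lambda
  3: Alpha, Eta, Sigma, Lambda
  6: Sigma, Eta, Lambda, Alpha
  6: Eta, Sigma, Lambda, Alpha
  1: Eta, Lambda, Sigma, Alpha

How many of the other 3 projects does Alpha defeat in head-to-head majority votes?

Alpha against each rival (17 reviewers):
Alpha–Eta: Eta 14–3.
Alpha vs Lambda: 1+3 = 4 for Alpha, 13 for Lambda — Lambda by 13–4.
Alpha vs Sigma: 3 for Alpha, 14 for Sigma — Sigma by 14–3.
Alpha beats no one; loses to Eta, Lambda, Sigma — 0 pairwise wins.

0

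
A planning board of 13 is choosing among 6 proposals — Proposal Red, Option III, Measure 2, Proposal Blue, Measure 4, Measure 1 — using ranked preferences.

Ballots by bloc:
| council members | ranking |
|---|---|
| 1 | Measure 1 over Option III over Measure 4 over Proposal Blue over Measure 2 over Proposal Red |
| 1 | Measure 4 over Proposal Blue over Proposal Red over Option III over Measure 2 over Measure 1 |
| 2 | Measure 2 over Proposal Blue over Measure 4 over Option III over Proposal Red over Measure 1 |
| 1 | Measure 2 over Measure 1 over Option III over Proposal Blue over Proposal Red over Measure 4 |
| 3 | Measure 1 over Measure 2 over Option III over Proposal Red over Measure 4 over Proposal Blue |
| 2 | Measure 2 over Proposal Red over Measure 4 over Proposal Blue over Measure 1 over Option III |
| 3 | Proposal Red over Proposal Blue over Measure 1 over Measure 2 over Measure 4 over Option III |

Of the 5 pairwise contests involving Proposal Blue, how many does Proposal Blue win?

Proposal Blue against each rival (13 council members):
Proposal Blue vs Proposal Red: 1+1+2+1 = 5 for Proposal Blue, 8 for Proposal Red — Proposal Red by 8–5.
Proposal Blue vs Option III: Proposal Blue preferred on 1+2+2+3 = 8 ballots; Proposal Blue wins 8–5.
Proposal Blue vs Measure 2: 5 to 8, Measure 2.
Proposal Blue vs Measure 4: Measure 4 wins 7–6.
Proposal Blue vs Measure 1: Proposal Blue is ranked higher on 1+2+2+3 = 8 ballots, Measure 1 on 5. Proposal Blue wins 8–5.
Proposal Blue beats Option III, Measure 1; loses to Proposal Red, Measure 2, Measure 4 — 2 pairwise wins.

2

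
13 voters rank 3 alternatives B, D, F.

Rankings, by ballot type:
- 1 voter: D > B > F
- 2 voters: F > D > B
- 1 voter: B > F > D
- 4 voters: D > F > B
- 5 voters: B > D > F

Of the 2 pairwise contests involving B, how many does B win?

B against each rival (13 voters):
B vs D: 1+5 = 6 for B, 7 for D — D by 7–6.
B vs F: B preferred on 1+1+5 = 7 ballots; B wins 7–6.
B beats F; loses to D — 1 pairwise win.

1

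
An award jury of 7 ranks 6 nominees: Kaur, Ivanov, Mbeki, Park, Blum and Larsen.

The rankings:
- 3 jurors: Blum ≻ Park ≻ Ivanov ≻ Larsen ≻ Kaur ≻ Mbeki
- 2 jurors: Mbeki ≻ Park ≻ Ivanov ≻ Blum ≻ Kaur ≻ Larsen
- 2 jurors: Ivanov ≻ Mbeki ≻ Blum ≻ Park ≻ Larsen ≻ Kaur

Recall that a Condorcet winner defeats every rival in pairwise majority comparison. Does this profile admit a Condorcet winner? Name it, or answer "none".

none

Head-to-head results (7 jurors):
Kaur vs Ivanov: Ivanov wins 7–0.
Kaur vs Mbeki: Mbeki wins 4–3.
Kaur vs Park: Park wins 7–0.
Kaur vs Blum: Blum, 7–0.
Kaur vs Larsen: Larsen, 5–2.
Ivanov vs Mbeki: Ivanov wins 5–2.
Ivanov vs Park: Park, 5–2.
Ivanov vs Blum: Ivanov, 4–3.
Ivanov–Larsen: Ivanov 7–0.
Mbeki vs Park: Mbeki, 4–3.
Mbeki–Blum: Mbeki 4–3.
Mbeki–Larsen: Mbeki 4–3.
Park–Blum: Blum 5–2.
Park vs Larsen: Park wins 7–0.
Blum–Larsen: Blum 7–0.
Every nominee loses at least once (Kaur loses to Ivanov; Ivanov loses to Park; Mbeki loses to Ivanov; Park loses to Mbeki; Blum loses to Ivanov; Larsen loses to Ivanov). The majority relation contains the cycle Ivanov > Mbeki > Park > Ivanov, so there is no Condorcet winner.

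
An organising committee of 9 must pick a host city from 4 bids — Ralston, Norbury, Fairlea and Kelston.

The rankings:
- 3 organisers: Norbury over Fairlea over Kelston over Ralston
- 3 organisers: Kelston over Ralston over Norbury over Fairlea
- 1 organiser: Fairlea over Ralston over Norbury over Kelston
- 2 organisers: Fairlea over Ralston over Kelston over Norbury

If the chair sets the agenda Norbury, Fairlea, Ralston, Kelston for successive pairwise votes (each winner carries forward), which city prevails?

Round 1: Norbury vs Fairlea — 6–3, Norbury advances.
Round 2: Norbury vs Ralston — 3–6, Ralston advances.
Round 3: Ralston vs Kelston — 3–6, Kelston advances.
The agenda winner is Kelston.

Kelston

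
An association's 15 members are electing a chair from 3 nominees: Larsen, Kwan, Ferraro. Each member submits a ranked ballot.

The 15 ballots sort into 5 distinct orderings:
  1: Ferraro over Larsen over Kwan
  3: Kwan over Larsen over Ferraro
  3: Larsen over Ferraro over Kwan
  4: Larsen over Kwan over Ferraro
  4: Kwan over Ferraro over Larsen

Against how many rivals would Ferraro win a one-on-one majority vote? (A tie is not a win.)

Ferraro against each rival (15 voters):
Ferraro vs Larsen: 5 to 10, Larsen.
Ferraro vs Kwan: Ferraro preferred on 1+3 = 4 ballots; Kwan wins 11–4.
Ferraro beats no one; loses to Larsen, Kwan — 0 pairwise wins.

0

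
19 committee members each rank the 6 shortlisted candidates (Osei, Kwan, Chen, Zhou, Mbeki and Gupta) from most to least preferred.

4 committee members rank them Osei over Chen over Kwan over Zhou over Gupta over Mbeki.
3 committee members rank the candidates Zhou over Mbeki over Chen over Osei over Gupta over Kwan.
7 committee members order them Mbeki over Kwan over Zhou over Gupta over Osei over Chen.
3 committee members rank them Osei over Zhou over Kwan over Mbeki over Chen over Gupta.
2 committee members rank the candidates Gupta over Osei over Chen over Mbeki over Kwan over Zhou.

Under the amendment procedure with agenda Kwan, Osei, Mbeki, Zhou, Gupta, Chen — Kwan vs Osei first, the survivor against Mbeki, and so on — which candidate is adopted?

Round 1: Kwan vs Osei — 7–12, Osei advances.
Round 2: Osei vs Mbeki — 9–10, Mbeki advances.
Round 3: Mbeki vs Zhou — 9–10, Zhou advances.
Round 4: Zhou vs Gupta — 17–2, Zhou advances.
Round 5: Zhou vs Chen — 13–6, Zhou advances.
The agenda winner is Zhou.

Zhou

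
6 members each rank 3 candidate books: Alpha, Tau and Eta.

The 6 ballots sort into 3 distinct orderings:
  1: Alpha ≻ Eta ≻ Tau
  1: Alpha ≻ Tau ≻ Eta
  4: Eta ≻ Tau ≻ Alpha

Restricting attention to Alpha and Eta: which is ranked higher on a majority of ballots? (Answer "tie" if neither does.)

Eta

Ballots ranking Alpha above Eta: 1 + 1 = 2.
Ballots ranking Eta above Alpha: 6 − 2 = 4.
Eta wins the head-to-head 4–2.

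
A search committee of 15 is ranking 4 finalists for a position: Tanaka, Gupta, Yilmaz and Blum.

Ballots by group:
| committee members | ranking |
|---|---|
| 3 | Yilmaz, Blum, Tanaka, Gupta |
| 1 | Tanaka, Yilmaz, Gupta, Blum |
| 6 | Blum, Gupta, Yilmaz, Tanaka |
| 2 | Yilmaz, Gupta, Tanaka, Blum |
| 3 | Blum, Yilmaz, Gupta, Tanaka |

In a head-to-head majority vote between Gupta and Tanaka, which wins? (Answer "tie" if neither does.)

Gupta

Ballots ranking Gupta above Tanaka: 6 + 2 + 3 = 11.
Ballots ranking Tanaka above Gupta: 15 − 11 = 4.
Gupta wins the head-to-head 11–4.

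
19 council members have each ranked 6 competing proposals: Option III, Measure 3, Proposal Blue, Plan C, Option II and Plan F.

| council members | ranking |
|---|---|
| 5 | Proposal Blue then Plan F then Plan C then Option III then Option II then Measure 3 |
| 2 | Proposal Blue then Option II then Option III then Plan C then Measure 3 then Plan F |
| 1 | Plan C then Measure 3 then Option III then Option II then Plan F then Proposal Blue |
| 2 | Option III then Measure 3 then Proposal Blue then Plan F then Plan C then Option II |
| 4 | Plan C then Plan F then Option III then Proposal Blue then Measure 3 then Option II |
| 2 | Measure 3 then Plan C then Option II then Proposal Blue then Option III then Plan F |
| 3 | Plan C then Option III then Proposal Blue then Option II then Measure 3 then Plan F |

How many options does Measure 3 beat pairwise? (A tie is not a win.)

1

Measure 3 against each rival (19 council members):
Measure 3 vs Option III: Measure 3 is ranked higher on 1+2 = 3 ballots, Option III on 16. Option III wins 16–3.
Measure 3–Proposal Blue: Proposal Blue 14–5.
Measure 3 vs Plan C: Plan C wins 15–4.
Measure 3 vs Option II: Measure 3 is ranked higher on 1+2+4+2 = 9 ballots, Option II on 10. Option II wins 10–9.
Measure 3 vs Plan F: 2+1+2+2+3 = 10 for Measure 3, 9 for Plan F — Measure 3 by 10–9.
Measure 3 beats Plan F; loses to Option III, Proposal Blue, Plan C, Option II — 1 pairwise win.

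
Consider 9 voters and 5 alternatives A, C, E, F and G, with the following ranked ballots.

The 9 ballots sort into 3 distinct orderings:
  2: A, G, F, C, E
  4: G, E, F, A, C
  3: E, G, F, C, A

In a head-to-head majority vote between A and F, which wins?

Ballots ranking A above F: 2.
Ballots ranking F above A: 9 − 2 = 7.
F wins the head-to-head 7–2.

F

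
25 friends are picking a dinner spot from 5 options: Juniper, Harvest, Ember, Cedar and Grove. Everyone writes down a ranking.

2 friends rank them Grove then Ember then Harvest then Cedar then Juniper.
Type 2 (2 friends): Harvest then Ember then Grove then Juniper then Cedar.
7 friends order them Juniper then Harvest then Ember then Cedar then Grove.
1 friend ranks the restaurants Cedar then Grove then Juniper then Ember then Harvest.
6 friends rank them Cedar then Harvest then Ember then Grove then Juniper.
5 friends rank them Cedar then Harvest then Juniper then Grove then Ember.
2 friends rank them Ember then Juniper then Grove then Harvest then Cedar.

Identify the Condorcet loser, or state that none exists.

Grove

Pairwise majorities:
Juniper–Harvest: Harvest 15–10.
Juniper vs Ember: 13 to 12, Juniper.
Juniper vs Cedar: Cedar wins 14–11.
Juniper vs Grove: Juniper preferred on 7+5+2 = 14 ballots; Juniper wins 14–11.
Harvest vs Ember: Harvest preferred on 2+7+6+5 = 20 ballots; Harvest wins 20–5.
Harvest–Cedar: Harvest 13–12.
Harvest vs Grove: Harvest wins 20–5.
Ember vs Cedar: Ember is ranked higher on 2+2+7+2 = 13 ballots, Cedar on 12. Ember wins 13–12.
Ember vs Grove: Ember is ranked higher on 2+7+6+2 = 17 ballots, Grove on 8. Ember wins 17–8.
Cedar vs Grove: Cedar, 19–6.
Grove loses to every other restaurant — it is the Condorcet loser.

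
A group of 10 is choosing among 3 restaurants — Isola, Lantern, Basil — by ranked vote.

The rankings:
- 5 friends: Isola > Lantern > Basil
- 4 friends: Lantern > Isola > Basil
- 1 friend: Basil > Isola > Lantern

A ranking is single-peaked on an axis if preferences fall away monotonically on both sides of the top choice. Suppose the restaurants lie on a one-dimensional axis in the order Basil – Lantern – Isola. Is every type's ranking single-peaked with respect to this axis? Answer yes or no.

Axis positions: Basil=1, Lantern=2, Isola=3.
Type 1 (peak Isola at position 3): ranking walks positions 3-2-1, expanding outward from the peak — single-peaked.
Type 2 (peak Lantern at position 2): ranking walks positions 2-3-1, expanding outward from the peak — single-peaked.
Type 3: ranking walks positions 1-3-2; Isola is ranked above Lantern even though Lantern lies between Isola and the peak Basil on the axis — preferences dip and rise again. Not single-peaked.
Type 3 violates single-peakedness, so the profile is not single-peaked on this axis.

no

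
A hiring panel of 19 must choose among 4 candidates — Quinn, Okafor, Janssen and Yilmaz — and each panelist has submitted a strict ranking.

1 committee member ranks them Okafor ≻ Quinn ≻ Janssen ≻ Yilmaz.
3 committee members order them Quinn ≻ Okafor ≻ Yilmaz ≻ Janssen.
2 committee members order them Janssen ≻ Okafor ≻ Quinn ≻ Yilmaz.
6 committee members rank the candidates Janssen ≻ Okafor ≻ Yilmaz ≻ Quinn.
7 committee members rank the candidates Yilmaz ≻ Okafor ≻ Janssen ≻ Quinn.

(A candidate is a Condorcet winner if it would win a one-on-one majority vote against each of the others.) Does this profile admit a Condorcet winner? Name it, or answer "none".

Check each pair by majority over 19 ballots:
Quinn vs Okafor: Okafor, 16–3.
Quinn vs Janssen: Janssen wins 15–4.
Quinn vs Yilmaz: Quinn is ranked higher on 1+3+2 = 6 ballots, Yilmaz on 13. Yilmaz wins 13–6.
Okafor vs Janssen: 11 to 8, Okafor.
Okafor vs Yilmaz: Okafor wins 12–7.
Janssen vs Yilmaz: 1+2+6 = 9 for Janssen, 10 for Yilmaz — Yilmaz by 10–9.
Okafor defeats every rival head-to-head and is the Condorcet winner.

Okafor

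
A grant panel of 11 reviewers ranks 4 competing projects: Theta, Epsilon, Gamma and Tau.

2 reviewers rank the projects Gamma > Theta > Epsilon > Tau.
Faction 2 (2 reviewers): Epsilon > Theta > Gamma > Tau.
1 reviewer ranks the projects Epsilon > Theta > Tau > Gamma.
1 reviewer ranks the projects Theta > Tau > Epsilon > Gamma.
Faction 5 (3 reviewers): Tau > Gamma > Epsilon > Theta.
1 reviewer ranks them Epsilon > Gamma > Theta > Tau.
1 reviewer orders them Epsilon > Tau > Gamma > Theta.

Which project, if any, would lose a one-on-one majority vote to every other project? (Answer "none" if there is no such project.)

Pairwise majorities:
Theta vs Epsilon: Epsilon wins 8–3.
Theta vs Gamma: 4 to 7, Gamma.
Theta vs Tau: Theta is ranked higher on 2+2+1+1+1 = 7 ballots, Tau on 4. Theta wins 7–4.
Epsilon vs Gamma: Epsilon preferred on 2+1+1+1+1 = 6 ballots; Epsilon wins 6–5.
Epsilon vs Tau: Epsilon, 7–4.
Gamma vs Tau: Tau wins 6–5.
No project is winless: Theta beats Tau; Epsilon beats Theta; Gamma beats Theta; Tau beats Gamma. There is no Condorcet loser.

none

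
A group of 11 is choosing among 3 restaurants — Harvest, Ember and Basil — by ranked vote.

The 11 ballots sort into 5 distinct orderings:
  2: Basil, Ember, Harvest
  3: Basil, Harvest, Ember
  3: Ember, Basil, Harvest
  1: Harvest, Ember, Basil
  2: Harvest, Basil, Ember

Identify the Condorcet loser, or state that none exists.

Ember

Pairwise majorities:
Harvest–Ember: Harvest 6–5.
Harvest–Basil: Basil 8–3.
Ember vs Basil: 4 to 7, Basil.
Only Ember has no wins; Ember is the Condorcet loser.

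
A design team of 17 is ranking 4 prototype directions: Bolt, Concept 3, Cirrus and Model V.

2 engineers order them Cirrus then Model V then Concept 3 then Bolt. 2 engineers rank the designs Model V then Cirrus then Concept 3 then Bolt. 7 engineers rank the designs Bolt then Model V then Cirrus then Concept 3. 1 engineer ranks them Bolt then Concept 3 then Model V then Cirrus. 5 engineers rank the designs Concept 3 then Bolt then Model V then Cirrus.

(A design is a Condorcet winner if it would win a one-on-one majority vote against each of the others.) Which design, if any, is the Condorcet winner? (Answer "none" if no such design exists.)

Check each pair by majority over 17 ballots:
Bolt vs Concept 3: 8 to 9, Concept 3.
Bolt vs Cirrus: 7+1+5 = 13 for Bolt, 4 for Cirrus — Bolt by 13–4.
Bolt vs Model V: 7+1+5 = 13 for Bolt, 4 for Model V — Bolt by 13–4.
Concept 3 vs Cirrus: 1+5 = 6 for Concept 3, 11 for Cirrus — Cirrus by 11–6.
Concept 3 vs Model V: Concept 3 preferred on 1+5 = 6 ballots; Model V wins 11–6.
Cirrus vs Model V: 2 for Cirrus, 15 for Model V — Model V by 15–2.
No design is unbeaten: Bolt loses to Concept 3; Concept 3 loses to Cirrus; Cirrus loses to Bolt; Model V loses to Bolt. In particular Bolt beats Cirrus beats Concept 3 beats Bolt is a majority cycle — no Condorcet winner exists.

none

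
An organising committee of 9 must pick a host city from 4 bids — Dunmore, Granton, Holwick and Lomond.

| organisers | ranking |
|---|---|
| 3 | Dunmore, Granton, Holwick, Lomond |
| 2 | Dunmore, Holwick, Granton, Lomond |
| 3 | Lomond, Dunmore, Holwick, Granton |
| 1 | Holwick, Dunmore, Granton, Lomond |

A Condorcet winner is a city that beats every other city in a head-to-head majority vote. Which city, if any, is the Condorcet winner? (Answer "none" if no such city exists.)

Check each pair by majority over 9 ballots:
Dunmore vs Granton: 9 to 0, Dunmore.
Dunmore vs Holwick: 8 to 1, Dunmore.
Dunmore vs Lomond: 6 to 3, Dunmore.
Granton vs Holwick: 3 for Granton, 6 for Holwick — Holwick by 6–3.
Granton vs Lomond: 6 to 3, Granton.
Holwick vs Lomond: Holwick preferred on 3+2+1 = 6 ballots; Holwick wins 6–3.
Dunmore beats each of Granton, Holwick, Lomond — Dunmore is the Condorcet winner.

Dunmore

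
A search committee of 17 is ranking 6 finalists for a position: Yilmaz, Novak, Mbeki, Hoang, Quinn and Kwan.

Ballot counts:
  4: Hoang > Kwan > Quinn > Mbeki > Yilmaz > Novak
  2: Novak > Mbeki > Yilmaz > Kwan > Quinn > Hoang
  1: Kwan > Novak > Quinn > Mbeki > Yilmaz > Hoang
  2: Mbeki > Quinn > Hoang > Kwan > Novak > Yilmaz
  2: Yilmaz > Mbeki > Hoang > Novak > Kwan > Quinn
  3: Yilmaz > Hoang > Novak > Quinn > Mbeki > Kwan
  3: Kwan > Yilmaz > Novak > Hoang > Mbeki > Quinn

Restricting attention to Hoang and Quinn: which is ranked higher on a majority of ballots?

Ballots ranking Hoang above Quinn: 4 + 2 + 3 + 3 = 12.
Ballots ranking Quinn above Hoang: 17 − 12 = 5.
Hoang wins the head-to-head 12–5.

Hoang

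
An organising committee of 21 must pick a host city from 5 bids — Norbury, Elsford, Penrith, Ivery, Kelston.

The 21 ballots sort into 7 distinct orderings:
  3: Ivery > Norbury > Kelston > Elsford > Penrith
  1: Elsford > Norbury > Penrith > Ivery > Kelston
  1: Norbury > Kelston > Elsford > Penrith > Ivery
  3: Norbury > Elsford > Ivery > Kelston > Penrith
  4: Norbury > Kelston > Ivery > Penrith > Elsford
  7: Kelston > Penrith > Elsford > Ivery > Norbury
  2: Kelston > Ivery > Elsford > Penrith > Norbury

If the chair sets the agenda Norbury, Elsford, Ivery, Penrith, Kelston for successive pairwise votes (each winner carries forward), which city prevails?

Kelston

Round 1: Norbury vs Elsford — 11–10, Norbury advances.
Round 2: Norbury vs Ivery — 9–12, Ivery advances.
Round 3: Ivery vs Penrith — 12–9, Ivery advances.
Round 4: Ivery vs Kelston — 7–14, Kelston advances.
The agenda winner is Kelston.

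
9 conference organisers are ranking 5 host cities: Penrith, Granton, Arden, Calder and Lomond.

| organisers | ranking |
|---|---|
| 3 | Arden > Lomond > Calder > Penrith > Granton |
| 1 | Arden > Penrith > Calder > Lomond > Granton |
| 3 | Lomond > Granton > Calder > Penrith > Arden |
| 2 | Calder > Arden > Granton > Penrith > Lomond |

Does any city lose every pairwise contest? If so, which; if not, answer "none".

Pairwise majorities:
Penrith–Granton: Granton 5–4.
Penrith vs Arden: Arden, 6–3.
Penrith vs Calder: 1 for Penrith, 8 for Calder — Calder by 8–1.
Penrith vs Lomond: Penrith is ranked higher on 1+2 = 3 ballots, Lomond on 6. Lomond wins 6–3.
Granton–Arden: Arden 6–3.
Granton vs Calder: Calder, 6–3.
Granton vs Lomond: Lomond, 7–2.
Arden vs Calder: 3+1 = 4 for Arden, 5 for Calder — Calder by 5–4.
Arden vs Lomond: 3+1+2 = 6 for Arden, 3 for Lomond — Arden by 6–3.
Calder vs Lomond: 1+2 = 3 for Calder, 6 for Lomond — Lomond by 6–3.
Only Penrith has no wins; Penrith is the Condorcet loser.

Penrith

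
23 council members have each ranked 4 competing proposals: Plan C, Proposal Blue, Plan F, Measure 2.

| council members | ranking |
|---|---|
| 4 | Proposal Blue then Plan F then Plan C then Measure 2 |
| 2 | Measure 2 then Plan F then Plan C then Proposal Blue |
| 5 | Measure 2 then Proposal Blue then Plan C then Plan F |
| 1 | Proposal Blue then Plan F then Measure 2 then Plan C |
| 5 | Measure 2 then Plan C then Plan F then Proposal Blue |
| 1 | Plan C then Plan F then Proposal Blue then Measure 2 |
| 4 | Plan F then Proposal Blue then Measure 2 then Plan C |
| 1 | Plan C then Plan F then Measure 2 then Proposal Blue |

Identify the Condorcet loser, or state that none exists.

Head-to-head results (23 council members):
Plan C–Proposal Blue: Proposal Blue 14–9.
Plan C–Plan F: Plan C 12–11.
Plan C–Measure 2: Measure 2 17–6.
Proposal Blue vs Plan F: Plan F, 13–10.
Proposal Blue vs Measure 2: Proposal Blue preferred on 4+1+1+4 = 10 ballots; Measure 2 wins 13–10.
Plan F–Measure 2: Measure 2 12–11.
Each option has at least one pairwise win (Plan C beats Plan F; Proposal Blue beats Plan C; Plan F beats Proposal Blue; Measure 2 beats Plan C) — no Condorcet loser.

none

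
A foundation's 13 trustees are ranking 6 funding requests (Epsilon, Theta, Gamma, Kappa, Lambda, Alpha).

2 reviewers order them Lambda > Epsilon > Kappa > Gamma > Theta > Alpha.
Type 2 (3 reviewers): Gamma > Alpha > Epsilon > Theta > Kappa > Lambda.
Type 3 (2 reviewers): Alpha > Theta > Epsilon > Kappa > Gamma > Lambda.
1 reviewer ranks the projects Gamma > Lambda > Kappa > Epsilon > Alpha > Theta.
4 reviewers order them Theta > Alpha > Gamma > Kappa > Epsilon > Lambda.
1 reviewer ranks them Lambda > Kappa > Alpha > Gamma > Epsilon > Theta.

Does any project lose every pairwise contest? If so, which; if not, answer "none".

Lambda

Head-to-head results (13 reviewers):
Epsilon–Theta: Epsilon 7–6.
Epsilon vs Gamma: Epsilon is ranked higher on 2+2 = 4 ballots, Gamma on 9. Gamma wins 9–4.
Epsilon vs Kappa: 7 to 6, Epsilon.
Epsilon vs Lambda: Epsilon wins 9–4.
Epsilon vs Alpha: Epsilon preferred on 2+1 = 3 ballots; Alpha wins 10–3.
Theta–Gamma: Gamma 7–6.
Theta vs Kappa: Theta preferred on 3+2+4 = 9 ballots; Theta wins 9–4.
Theta vs Lambda: Theta wins 9–4.
Theta vs Alpha: 2+4 = 6 for Theta, 7 for Alpha — Alpha by 7–6.
Gamma vs Kappa: Gamma preferred on 3+1+4 = 8 ballots; Gamma wins 8–5.
Gamma vs Lambda: 3+2+1+4 = 10 for Gamma, 3 for Lambda — Gamma by 10–3.
Gamma vs Alpha: Gamma is ranked higher on 2+3+1 = 6 ballots, Alpha on 7. Alpha wins 7–6.
Kappa vs Lambda: Kappa, 9–4.
Kappa vs Alpha: 2+1+1 = 4 for Kappa, 9 for Alpha — Alpha by 9–4.
Lambda vs Alpha: Lambda is ranked higher on 2+1+1 = 4 ballots, Alpha on 9. Alpha wins 9–4.
Lambda is beaten in every head-to-head and is the Condorcet loser.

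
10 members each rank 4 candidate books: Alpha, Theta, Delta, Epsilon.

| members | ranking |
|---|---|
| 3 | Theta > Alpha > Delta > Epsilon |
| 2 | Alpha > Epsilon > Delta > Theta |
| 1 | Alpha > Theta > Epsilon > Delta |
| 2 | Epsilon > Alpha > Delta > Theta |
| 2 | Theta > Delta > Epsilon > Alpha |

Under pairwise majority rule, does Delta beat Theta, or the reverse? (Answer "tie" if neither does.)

Theta

Ballots ranking Delta above Theta: 2 + 2 = 4.
Ballots ranking Theta above Delta: 10 − 4 = 6.
Theta wins the head-to-head 6–4.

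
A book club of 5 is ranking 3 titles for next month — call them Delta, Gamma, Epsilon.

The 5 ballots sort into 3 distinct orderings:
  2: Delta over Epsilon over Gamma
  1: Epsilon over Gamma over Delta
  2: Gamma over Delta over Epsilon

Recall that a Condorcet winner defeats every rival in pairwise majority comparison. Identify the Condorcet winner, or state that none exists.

Pairwise majorities:
Delta vs Gamma: Gamma, 3–2.
Delta–Epsilon: Delta 4–1.
Gamma vs Epsilon: Epsilon, 3–2.
Each book drops at least one matchup (Delta loses to Gamma; Gamma loses to Epsilon; Epsilon loses to Delta); the cycle Delta beats Epsilon beats Gamma beats Delta rules out a Condorcet winner.

none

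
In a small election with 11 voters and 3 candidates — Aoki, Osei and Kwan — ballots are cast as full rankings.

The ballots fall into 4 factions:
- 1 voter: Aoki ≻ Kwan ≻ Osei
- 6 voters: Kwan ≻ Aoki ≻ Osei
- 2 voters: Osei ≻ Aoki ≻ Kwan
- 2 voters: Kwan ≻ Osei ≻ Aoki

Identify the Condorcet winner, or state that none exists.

Head-to-head results (11 voters):
Aoki vs Osei: Aoki wins 7–4.
Aoki vs Kwan: 1+2 = 3 for Aoki, 8 for Kwan — Kwan by 8–3.
Osei vs Kwan: 2 for Osei, 9 for Kwan — Kwan by 9–2.
Kwan wins every pairwise contest, so Kwan is the Condorcet winner.

Kwan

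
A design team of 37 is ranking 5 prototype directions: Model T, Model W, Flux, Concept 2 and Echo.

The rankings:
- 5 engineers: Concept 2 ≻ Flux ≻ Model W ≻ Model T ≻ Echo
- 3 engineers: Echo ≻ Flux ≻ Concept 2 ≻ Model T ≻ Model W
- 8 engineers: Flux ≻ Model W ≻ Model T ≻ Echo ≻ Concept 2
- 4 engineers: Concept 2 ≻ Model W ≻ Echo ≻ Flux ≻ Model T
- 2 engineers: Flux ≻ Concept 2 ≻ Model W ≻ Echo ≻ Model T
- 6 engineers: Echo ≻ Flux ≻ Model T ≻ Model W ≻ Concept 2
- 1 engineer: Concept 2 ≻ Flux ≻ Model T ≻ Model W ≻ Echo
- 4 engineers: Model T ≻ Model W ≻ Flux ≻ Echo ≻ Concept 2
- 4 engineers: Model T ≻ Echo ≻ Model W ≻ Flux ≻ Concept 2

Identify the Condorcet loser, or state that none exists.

Head-to-head results (37 engineers):
Model T vs Model W: Model W wins 19–18.
Model T vs Flux: Model T is ranked higher on 4+4 = 8 ballots, Flux on 29. Flux wins 29–8.
Model T vs Concept 2: Model T, 22–15.
Model T–Echo: Model T 22–15.
Model W vs Flux: 12 to 25, Flux.
Model W–Concept 2: Model W 22–15.
Model W vs Echo: Model W wins 24–13.
Flux vs Concept 2: Flux is ranked higher on 3+8+2+6+4+4 = 27 ballots, Concept 2 on 10. Flux wins 27–10.
Flux vs Echo: Flux, 20–17.
Concept 2 vs Echo: Echo, 25–12.
Only Concept 2 has no wins; Concept 2 is the Condorcet loser.

Concept 2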